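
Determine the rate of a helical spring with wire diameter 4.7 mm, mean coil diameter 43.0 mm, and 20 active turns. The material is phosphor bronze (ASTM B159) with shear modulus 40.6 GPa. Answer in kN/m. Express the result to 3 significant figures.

1.56 kN/m

k = Gd⁴/(8D³N_a) = (40.6×10³ × 4.7⁴) / (8 × 43.0³ × 20)
  = 1.98115e+07 / 1.27211e+07 = 1.5574 N/mm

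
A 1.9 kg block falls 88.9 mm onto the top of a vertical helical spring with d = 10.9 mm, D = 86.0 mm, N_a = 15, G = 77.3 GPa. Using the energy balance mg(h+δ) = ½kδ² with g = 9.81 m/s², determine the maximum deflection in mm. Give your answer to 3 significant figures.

k = Gd⁴/(8D³N_a) = (77.3×10³)(10.9⁴)/(8·86.0³·15) = 14.296 N/mm
W = mg = 1.9 × 9.81 = 18.639 N
½kδ² − Wδ − Wh = 0 → δ = (W + √(W² + 2kWh))/k
δ = (18.639 + √(347.41 + 47376.5))/14.296 = (18.639 + 218.46)/14.296 = 16.585 mm

16.6 mm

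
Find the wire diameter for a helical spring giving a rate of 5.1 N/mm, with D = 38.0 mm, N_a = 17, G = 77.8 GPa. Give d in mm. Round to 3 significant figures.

4.70 mm

d = (8D³N_a·k / G)^(1/4) = (8·38.0³·17·5.1 / (77.8×10³))^0.25
  = (489.19)^0.25 = 4.7029 mm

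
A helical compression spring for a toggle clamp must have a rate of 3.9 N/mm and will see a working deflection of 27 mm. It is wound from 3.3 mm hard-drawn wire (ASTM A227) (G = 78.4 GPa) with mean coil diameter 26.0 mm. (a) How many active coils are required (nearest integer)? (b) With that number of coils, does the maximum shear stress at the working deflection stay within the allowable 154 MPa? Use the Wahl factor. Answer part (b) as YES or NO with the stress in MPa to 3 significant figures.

N_a = Gd⁴/(8D³k) = (78.4×10³)(3.3⁴)/(8·26.0³·3.9) = 16.95 → N_a = 17
Actual rate k = Gd⁴/(8D³·17) = 3.8897 N/mm
Working load F = kδ = 3.8897·27 = 105.02 N
C = 26.0/3.3 = 7.8788; K_W = (4C−1)/(4C−4)+0.615/C = 1.1871
τ_max = K_W·8FD/(πd³) = 1.1871·193.49 = 229.68 MPa
τ_max > 154 MPa → exceeds allowable

(a) 17 coils; (b) NO, τ_max = 230 MPa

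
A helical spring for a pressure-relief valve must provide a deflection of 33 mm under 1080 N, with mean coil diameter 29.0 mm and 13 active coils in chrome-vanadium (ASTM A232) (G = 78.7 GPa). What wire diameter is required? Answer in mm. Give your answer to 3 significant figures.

Required rate k = F/δ = 1080/33 = 32.727 N/mm
d = (8D³N_a·k / G)^(1/4) = (8·29.0³·13·32.727 / (78.7×10³))^0.25
  = (1054.8)^0.25 = 5.6989 mm

5.70 mm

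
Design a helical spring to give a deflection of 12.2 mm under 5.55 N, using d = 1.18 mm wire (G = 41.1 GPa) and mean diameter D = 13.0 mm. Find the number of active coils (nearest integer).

10

Required rate k = F/δ = 5.55/12.2 = 0.45492 N/mm
N_a = Gd⁴/(8D³k) = (41.1×10³ × 1.18⁴)/(8 × 13.0³ × 0.45492)
    = 79683.8 / 7995.64 = 9.966 → 10 coils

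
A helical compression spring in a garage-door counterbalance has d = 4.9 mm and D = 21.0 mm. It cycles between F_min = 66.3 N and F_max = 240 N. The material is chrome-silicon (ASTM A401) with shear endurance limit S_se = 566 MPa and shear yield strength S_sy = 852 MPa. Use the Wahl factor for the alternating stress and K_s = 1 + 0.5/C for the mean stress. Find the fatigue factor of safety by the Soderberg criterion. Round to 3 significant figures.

C = D/d = 21.0/4.9 = 4.2857; K_W = (4C−1)/(4C−4)+0.615/C = 1.3718; K_s = 1+0.5/C = 1.1167
F_a = (F_max−F_min)/2 = 86.85 N; F_m = (F_max+F_min)/2 = 153.15 N
τ_a = K_W·8F_aD/(πd³) = 1.3718 × 39.477 = 54.153 MPa
τ_m = K_s·8F_mD/(πd³) = 1.1167 × 69.613 = 77.734 MPa
Soderberg: 1/n_f = τ_a/S_se + τ_m/S_sy = 54.153/566 + 77.734/852 = 0.09568 + 0.09124 = 0.18691
n_f = 1/0.18691 = 5.35

5.35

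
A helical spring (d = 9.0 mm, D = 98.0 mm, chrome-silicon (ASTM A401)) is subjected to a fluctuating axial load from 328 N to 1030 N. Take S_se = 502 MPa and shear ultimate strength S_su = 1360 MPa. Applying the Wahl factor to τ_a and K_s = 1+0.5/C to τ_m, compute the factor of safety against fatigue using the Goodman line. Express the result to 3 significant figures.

2.22

C = D/d = 98.0/9.0 = 10.8889; K_W = (4C−1)/(4C−4)+0.615/C = 1.1323; K_s = 1+0.5/C = 1.0459
F_a = (F_max−F_min)/2 = 351 N; F_m = (F_max+F_min)/2 = 679 N
τ_a = K_W·8F_aD/(πd³) = 1.1323 × 120.16 = 136.06 MPa
τ_m = K_s·8F_mD/(πd³) = 1.0459 × 232.44 = 243.11 MPa
Goodman: 1/n_f = τ_a/S_se + τ_m/S_su = 136.06/502 + 243.11/1360 = 0.27103 + 0.17876 = 0.44979
n_f = 1/0.44979 = 2.223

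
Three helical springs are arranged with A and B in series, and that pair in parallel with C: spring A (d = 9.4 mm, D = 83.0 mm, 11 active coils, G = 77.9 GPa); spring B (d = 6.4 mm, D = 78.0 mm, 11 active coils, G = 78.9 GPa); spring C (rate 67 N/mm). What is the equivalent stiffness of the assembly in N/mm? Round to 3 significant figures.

k_A = Gd⁴/(8D³N_a) = (77.9×10³)(9.4⁴)/(8·83.0³·11) = 12.087 N/mm
k_B = Gd⁴/(8D³N_a) = (78.9×10³)(6.4⁴)/(8·78.0³·11) = 3.1698 N/mm
Springs A,B series: k_AB = 1/(1/12.087+1/3.1698) = 2.5112 N/mm; parallel with C: k_eq = 2.5112+67 = 69.511 N/mm

69.5 N/mm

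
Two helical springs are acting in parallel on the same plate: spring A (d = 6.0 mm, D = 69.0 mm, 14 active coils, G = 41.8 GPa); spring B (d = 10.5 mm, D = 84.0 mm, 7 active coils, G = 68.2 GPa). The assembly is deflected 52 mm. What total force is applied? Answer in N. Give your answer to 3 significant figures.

1380 N

k_A = Gd⁴/(8D³N_a) = (41.8×10³)(6.0⁴)/(8·69.0³·14) = 1.4724 N/mm
k_B = Gd⁴/(8D³N_a) = (68.2×10³)(10.5⁴)/(8·84.0³·7) = 24.976 N/mm
Parallel: k_eq = 1.4724 + 24.976 = 26.448 N/mm
F = k_eq·δ = 26.448·52 = 1375.3 N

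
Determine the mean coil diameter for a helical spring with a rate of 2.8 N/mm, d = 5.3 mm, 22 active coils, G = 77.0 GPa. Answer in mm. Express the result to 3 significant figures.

D = (Gd⁴/(8N_a·k))^(1/3) = (77.0×10³·5.3⁴/(8·22·2.8))^(1/3)
  = (123289)^(1/3) = 49.7708 mm

49.8 mm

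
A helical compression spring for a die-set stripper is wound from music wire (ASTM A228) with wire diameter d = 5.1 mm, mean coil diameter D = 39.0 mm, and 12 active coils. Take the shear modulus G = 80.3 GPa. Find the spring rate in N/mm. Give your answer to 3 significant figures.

9.54 N/mm

k = Gd⁴/(8D³N_a) = (80.3×10³ × 5.1⁴) / (8 × 39.0³ × 12)
  = 5.43246e+07 / 5.69462e+06 = 9.5396 N/mm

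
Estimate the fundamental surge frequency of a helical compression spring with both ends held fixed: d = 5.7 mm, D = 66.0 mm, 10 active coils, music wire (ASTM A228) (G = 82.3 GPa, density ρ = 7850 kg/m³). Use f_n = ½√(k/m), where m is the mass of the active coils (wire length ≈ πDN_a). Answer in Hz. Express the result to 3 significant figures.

47.7 Hz

k = Gd⁴/(8D³N_a) = (82.3×10³)(5.7⁴)/(8·66.0³·10) = 3.7773 N/mm = 3777.3 N/m
Wire length L = πDN_a = π·66.0·10 = 2073.5 mm
m = ρ·(πd²/4)·L = 7850 × 25.518×10⁻⁶ m² × 2.0735 m = 0.41534 kg
f_n = ½√(k/m) = 0.5·√(3777.3/0.41534) = 0.5·√(9094.4) = 47.682 Hz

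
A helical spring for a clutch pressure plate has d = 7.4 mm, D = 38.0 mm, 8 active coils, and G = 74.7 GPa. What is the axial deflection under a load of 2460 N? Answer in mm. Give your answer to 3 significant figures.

k = Gd⁴/(8D³N_a) = (74.7×10³)(7.4⁴)/(8·38.0³·8) = 63.785 N/mm
δ = F/k = 2460 / 63.785 = 38.567 mm

38.6 mm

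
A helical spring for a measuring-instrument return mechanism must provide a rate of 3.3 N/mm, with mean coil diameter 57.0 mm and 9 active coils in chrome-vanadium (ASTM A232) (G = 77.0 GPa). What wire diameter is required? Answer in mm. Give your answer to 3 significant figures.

d = (8D³N_a·k / G)^(1/4) = (8·57.0³·9·3.3 / (77.0×10³))^0.25
  = (571.45)^0.25 = 4.8893 mm

4.89 mm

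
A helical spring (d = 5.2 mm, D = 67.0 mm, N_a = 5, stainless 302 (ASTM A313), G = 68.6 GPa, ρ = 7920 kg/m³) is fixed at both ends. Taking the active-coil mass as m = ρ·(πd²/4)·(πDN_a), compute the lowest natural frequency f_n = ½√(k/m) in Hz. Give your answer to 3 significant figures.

76.7 Hz

k = Gd⁴/(8D³N_a) = (68.6×10³)(5.2⁴)/(8·67.0³·5) = 4.1692 N/mm = 4169.2 N/m
Wire length L = πDN_a = π·67.0·5 = 1052.4 mm
m = ρ·(πd²/4)·L = 7920 × 21.237×10⁻⁶ m² × 1.0524 m = 0.17702 kg
f_n = ½√(k/m) = 0.5·√(4169.2/0.17702) = 0.5·√(23552) = 76.734 Hz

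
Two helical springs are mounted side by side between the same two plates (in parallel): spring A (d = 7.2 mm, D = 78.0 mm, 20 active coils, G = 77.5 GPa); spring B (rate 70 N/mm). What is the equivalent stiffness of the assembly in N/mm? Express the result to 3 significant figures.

72.7 N/mm

k_A = Gd⁴/(8D³N_a) = (77.5×10³)(7.2⁴)/(8·78.0³·20) = 2.743 N/mm
Parallel: k_eq = 2.743 + 70 = 72.743 N/mm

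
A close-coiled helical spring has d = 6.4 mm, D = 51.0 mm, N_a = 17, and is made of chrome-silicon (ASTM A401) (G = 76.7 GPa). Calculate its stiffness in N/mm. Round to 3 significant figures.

k = Gd⁴/(8D³N_a) = (76.7×10³ × 6.4⁴) / (8 × 51.0³ × 17)
  = 1.28681e+08 / 1.80405e+07 = 7.1329 N/mm

7.13 N/mm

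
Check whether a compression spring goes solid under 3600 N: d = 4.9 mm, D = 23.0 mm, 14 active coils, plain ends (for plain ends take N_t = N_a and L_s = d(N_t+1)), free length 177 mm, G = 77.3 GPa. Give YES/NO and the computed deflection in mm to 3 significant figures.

YES, δ = 110 mm

k = Gd⁴/(8D³N_a) = (77.3×10³)(4.9⁴)/(8·23.0³·14) = 32.701 N/mm
N_t = 14; L_s = 4.9·15 = 73.5 mm; δ_solid = L₀ − L_s = 177 − 73.5 = 103.5 mm
δ = F/k = 3600/32.701 = 110.09 mm
δ ≥ δ_solid → spring goes solid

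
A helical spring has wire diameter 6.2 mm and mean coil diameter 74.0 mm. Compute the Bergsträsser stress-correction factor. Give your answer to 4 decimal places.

C = D/d = 74.0/6.2 = 11.9355
K_B = (4C+2)/(4C−3) = 49.742/44.742 = 1.1118

1.1118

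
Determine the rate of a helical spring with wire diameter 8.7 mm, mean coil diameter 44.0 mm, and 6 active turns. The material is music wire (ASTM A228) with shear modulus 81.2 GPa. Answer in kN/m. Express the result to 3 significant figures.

114 kN/m

k = Gd⁴/(8D³N_a) = (81.2×10³ × 8.7⁴) / (8 × 44.0³ × 6)
  = 4.65193e+08 / 4.08883e+06 = 113.77 N/mm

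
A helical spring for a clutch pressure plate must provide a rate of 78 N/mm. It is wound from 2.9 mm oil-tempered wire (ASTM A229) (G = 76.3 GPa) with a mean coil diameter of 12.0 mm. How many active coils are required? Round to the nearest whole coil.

5

N_a = Gd⁴/(8D³k) = (76.3×10³ × 2.9⁴)/(8 × 12.0³ × 78)
    = 5.39655e+06 / 1.07827e+06 = 5.005 → 5 coils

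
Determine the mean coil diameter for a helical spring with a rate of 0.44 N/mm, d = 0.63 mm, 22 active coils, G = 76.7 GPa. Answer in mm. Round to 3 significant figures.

D = (Gd⁴/(8N_a·k))^(1/3) = (76.7×10³·0.63⁴/(8·22·0.44))^(1/3)
  = (156.024)^(1/3) = 5.3835 mm

5.38 mm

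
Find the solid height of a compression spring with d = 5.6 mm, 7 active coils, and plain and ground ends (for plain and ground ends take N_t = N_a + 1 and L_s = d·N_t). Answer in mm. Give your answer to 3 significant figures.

plain and ground ends: N_t = N_a + 1 = 7 + 1 = 8
L_s = d·N_t = 5.6 × 8 = 44.8 mm

44.8 mm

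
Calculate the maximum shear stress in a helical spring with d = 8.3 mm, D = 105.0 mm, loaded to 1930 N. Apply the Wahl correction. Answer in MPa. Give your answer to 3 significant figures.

Spring index C = D/d = 105.0/8.3 = 12.6506
K_W = (4C−1)/(4C−4) + 0.615/C = 49.602/46.602 + 0.0486 = 1.1130
τ₀ = 8FD/(πd³) = 8·1930·105.0/(π·8.3³) = 1.6212e+06/1796.3 = 902.51 MPa
τ_max = K·τ₀ = 1.1130 × 902.51 = 1004.5 MPa

1000 MPa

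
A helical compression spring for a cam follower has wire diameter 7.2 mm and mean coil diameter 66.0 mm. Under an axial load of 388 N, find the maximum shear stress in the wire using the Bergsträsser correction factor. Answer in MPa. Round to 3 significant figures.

201 MPa

Spring index C = D/d = 66.0/7.2 = 9.1667
K_B = (4C+2)/(4C−3) = 38.667/33.667 = 1.1485
τ₀ = 8FD/(πd³) = 8·388·66.0/(π·7.2³) = 204864/1172.6 = 174.71 MPa
τ_max = K·τ₀ = 1.1485 × 174.71 = 200.66 MPa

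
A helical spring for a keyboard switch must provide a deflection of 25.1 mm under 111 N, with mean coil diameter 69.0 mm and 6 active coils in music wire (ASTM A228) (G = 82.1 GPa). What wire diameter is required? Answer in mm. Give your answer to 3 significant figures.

Required rate k = F/δ = 111/25.1 = 4.4223 N/mm
d = (8D³N_a·k / G)^(1/4) = (8·69.0³·6·4.4223 / (82.1×10³))^0.25
  = (849.37)^0.25 = 5.3985 mm

5.40 mm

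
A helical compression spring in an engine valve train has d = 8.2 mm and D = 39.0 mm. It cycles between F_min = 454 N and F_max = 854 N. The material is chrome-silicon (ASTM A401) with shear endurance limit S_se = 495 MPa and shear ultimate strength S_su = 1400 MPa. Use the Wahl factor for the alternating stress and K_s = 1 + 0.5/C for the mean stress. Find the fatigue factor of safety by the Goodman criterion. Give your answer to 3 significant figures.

5.27

C = D/d = 39.0/8.2 = 4.7561; K_W = (4C−1)/(4C−4)+0.615/C = 1.3290; K_s = 1+0.5/C = 1.1051
F_a = (F_max−F_min)/2 = 200 N; F_m = (F_max+F_min)/2 = 654 N
τ_a = K_W·8F_aD/(πd³) = 1.3290 × 36.024 = 47.875 MPa
τ_m = K_s·8F_mD/(πd³) = 1.1051 × 117.8 = 130.18 MPa
Goodman: 1/n_f = τ_a/S_se + τ_m/S_su = 47.875/495 + 130.18/1400 = 0.09672 + 0.09299 = 0.18971
n_f = 1/0.18971 = 5.271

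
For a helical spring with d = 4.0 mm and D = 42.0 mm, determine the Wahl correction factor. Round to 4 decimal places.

C = D/d = 42.0/4.0 = 10.5000
K_W = (4C−1)/(4C−4) + 0.615/C = 41.000/38.000 + 0.0586 = 1.1375

1.1375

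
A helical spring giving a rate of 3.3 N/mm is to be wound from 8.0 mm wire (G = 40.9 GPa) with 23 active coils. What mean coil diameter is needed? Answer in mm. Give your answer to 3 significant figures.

D = (Gd⁴/(8N_a·k))^(1/3) = (40.9×10³·8.0⁴/(8·23·3.3))^(1/3)
  = (275900)^(1/3) = 65.1004 mm

65.1 mm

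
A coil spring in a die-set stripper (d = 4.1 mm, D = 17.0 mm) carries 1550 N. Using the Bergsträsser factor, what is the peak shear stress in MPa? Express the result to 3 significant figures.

Spring index C = D/d = 17.0/4.1 = 4.1463
K_B = (4C+2)/(4C−3) = 18.585/13.585 = 1.3680
τ₀ = 8FD/(πd³) = 8·1550·17.0/(π·4.1³) = 210800/216.52 = 973.57 MPa
τ_max = K·τ₀ = 1.3680 × 973.57 = 1331.9 MPa

1330 MPa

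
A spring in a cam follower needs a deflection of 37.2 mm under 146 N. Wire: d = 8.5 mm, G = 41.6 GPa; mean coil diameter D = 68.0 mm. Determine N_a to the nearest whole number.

Required rate k = F/δ = 146/37.2 = 3.9247 N/mm
N_a = Gd⁴/(8D³k) = (41.6×10³ × 8.5⁴)/(8 × 68.0³ × 3.9247)
    = 2.17155e+08 / 9.87249e+06 = 22 → 22 coils

22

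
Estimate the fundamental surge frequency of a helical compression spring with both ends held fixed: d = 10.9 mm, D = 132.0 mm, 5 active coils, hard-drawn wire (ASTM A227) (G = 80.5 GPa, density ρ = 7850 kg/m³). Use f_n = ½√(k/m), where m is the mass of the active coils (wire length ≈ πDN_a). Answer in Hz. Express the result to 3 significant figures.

k = Gd⁴/(8D³N_a) = (80.5×10³)(10.9⁴)/(8·132.0³·5) = 12.352 N/mm = 12352 N/m
Wire length L = πDN_a = π·132.0·5 = 2073.5 mm
m = ρ·(πd²/4)·L = 7850 × 93.313×10⁻⁶ m² × 2.0735 m = 1.5188 kg
f_n = ½√(k/m) = 0.5·√(12352/1.5188) = 0.5·√(8132.3) = 45.09 Hz

45.1 Hz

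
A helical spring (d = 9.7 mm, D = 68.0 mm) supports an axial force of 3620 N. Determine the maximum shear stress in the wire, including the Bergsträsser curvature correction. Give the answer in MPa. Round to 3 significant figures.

824 MPa

Spring index C = D/d = 68.0/9.7 = 7.0103
K_B = (4C+2)/(4C−3) = 30.041/25.041 = 1.1997
τ₀ = 8FD/(πd³) = 8·3620·68.0/(π·9.7³) = 1.96928e+06/2867.2 = 686.82 MPa
τ_max = K·τ₀ = 1.1997 × 686.82 = 823.96 MPa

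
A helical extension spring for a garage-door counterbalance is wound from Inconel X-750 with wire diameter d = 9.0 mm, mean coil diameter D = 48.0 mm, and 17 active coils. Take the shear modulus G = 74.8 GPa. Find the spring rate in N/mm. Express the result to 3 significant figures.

k = Gd⁴/(8D³N_a) = (74.8×10³ × 9.0⁴) / (8 × 48.0³ × 17)
  = 4.90763e+08 / 1.50405e+07 = 32.629 N/mm

32.6 N/mm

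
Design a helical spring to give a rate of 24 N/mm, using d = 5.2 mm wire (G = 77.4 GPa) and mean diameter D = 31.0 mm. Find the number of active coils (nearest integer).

10

N_a = Gd⁴/(8D³k) = (77.4×10³ × 5.2⁴)/(8 × 31.0³ × 24)
    = 5.65919e+07 / 5.71987e+06 = 9.894 → 10 coils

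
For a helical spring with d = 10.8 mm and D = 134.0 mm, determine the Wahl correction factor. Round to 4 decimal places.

C = D/d = 134.0/10.8 = 12.4074
K_W = (4C−1)/(4C−4) + 0.615/C = 48.630/45.630 + 0.0496 = 1.1153

1.1153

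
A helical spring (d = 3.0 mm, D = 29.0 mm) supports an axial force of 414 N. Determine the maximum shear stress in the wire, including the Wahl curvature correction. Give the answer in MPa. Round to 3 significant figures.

Spring index C = D/d = 29.0/3.0 = 9.6667
K_W = (4C−1)/(4C−4) + 0.615/C = 37.667/34.667 + 0.0636 = 1.1502
τ₀ = 8FD/(πd³) = 8·414·29.0/(π·3.0³) = 96048/84.823 = 1132.3 MPa
τ_max = K·τ₀ = 1.1502 × 1132.3 = 1302.4 MPa

1300 MPa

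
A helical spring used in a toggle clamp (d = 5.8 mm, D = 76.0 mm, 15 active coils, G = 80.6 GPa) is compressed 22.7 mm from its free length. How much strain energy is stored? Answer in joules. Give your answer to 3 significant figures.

0.446 J

k = Gd⁴/(8D³N_a) = (80.6×10³)(5.8⁴)/(8·76.0³·15) = 1.7315 N/mm
U = ½kδ² = 0.5 × 1.7315 × 22.7² = 446.11 N·mm = 0.44611 J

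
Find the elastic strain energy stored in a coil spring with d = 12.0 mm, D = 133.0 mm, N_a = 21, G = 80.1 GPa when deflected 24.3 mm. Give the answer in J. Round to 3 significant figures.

1.24 J

k = Gd⁴/(8D³N_a) = (80.1×10³)(12.0⁴)/(8·133.0³·21) = 4.2024 N/mm
U = ½kδ² = 0.5 × 4.2024 × 24.3² = 1240.7 N·mm = 1.2407 J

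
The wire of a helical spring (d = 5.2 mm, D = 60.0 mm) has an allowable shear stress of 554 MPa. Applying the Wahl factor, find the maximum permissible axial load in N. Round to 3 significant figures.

453 N

C = D/d = 60.0/5.2 = 11.5385
K_W = (4C−1)/(4C−4) + 0.615/C = 45.154/42.154 + 0.0533 = 1.1245
τ_max = K·8FD/(πd³) → F_max = τ_allow·πd³/(8DK)
F_max = 554·π·5.2³/(8·60.0·1.1245) = 2.4472e+05/539.74 = 453.4 N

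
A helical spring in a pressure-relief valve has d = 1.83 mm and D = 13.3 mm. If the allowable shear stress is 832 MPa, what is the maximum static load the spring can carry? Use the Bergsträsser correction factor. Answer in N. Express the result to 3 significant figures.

C = D/d = 13.3/1.83 = 7.2678
K_B = (4C+2)/(4C−3) = 31.071/26.071 = 1.1918
τ_max = K·8FD/(πd³) → F_max = τ_allow·πd³/(8DK)
F_max = 832·π·1.83³/(8·13.3·1.1918) = 16019/126.81 = 126.32 N

126 N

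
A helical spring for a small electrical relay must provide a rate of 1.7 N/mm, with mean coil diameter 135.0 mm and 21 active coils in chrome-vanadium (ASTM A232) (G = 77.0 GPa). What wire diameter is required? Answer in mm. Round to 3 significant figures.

d = (8D³N_a·k / G)^(1/4) = (8·135.0³·21·1.7 / (77.0×10³))^0.25
  = (9125.8)^0.25 = 9.7739 mm

9.77 mm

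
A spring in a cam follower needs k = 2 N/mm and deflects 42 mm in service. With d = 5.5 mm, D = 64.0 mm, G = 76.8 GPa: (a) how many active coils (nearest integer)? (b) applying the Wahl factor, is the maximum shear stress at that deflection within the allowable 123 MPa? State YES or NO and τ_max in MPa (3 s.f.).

(a) 17 coils; (b) YES, τ_max = 91.1 MPa

N_a = Gd⁴/(8D³k) = (76.8×10³)(5.5⁴)/(8·64.0³·2) = 16.76 → N_a = 17
Actual rate k = Gd⁴/(8D³·17) = 1.9712 N/mm
Working load F = kδ = 1.9712·42 = 82.791 N
C = 64.0/5.5 = 11.6364; K_W = (4C−1)/(4C−4)+0.615/C = 1.1234
τ_max = K_W·8FD/(πd³) = 1.1234·81.099 = 91.104 MPa
τ_max ≤ 123 MPa → acceptable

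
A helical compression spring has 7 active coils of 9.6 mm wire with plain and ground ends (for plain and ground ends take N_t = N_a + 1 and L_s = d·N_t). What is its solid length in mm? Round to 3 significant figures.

76.8 mm

plain and ground ends: N_t = N_a + 1 = 7 + 1 = 8
L_s = d·N_t = 9.6 × 8 = 76.8 mm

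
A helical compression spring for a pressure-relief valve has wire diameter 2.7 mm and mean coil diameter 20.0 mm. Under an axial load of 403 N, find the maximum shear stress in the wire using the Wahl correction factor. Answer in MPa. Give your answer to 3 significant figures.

1250 MPa

Spring index C = D/d = 20.0/2.7 = 7.4074
K_W = (4C−1)/(4C−4) + 0.615/C = 28.630/25.630 + 0.0830 = 1.2001
τ₀ = 8FD/(πd³) = 8·403·20.0/(π·2.7³) = 64480/61.836 = 1042.8 MPa
τ_max = K·τ₀ = 1.2001 × 1042.8 = 1251.4 MPa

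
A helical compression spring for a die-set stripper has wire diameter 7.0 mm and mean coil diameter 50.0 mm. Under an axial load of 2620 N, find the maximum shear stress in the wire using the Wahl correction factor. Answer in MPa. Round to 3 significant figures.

1180 MPa

Spring index C = D/d = 50.0/7.0 = 7.1429
K_W = (4C−1)/(4C−4) + 0.615/C = 27.571/24.571 + 0.0861 = 1.2082
τ₀ = 8FD/(πd³) = 8·2620·50.0/(π·7.0³) = 1.048e+06/1077.6 = 972.56 MPa
τ_max = K·τ₀ = 1.2082 × 972.56 = 1175 MPa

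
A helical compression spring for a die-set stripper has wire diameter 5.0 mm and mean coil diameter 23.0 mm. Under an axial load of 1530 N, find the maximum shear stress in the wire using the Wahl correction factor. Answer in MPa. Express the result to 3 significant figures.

962 MPa

Spring index C = D/d = 23.0/5.0 = 4.6000
K_W = (4C−1)/(4C−4) + 0.615/C = 17.400/14.400 + 0.1337 = 1.3420
τ₀ = 8FD/(πd³) = 8·1530·23.0/(π·5.0³) = 281520/392.7 = 716.88 MPa
τ_max = K·τ₀ = 1.3420 × 716.88 = 962.08 MPa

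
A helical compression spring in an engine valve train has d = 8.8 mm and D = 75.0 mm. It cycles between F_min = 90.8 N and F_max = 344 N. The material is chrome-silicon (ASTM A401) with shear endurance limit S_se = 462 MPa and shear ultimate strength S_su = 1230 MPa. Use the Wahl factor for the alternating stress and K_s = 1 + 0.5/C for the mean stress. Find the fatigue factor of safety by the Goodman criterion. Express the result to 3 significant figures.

7.02

C = D/d = 75.0/8.8 = 8.5227; K_W = (4C−1)/(4C−4)+0.615/C = 1.1719; K_s = 1+0.5/C = 1.0587
F_a = (F_max−F_min)/2 = 126.6 N; F_m = (F_max+F_min)/2 = 217.4 N
τ_a = K_W·8F_aD/(πd³) = 1.1719 × 35.48 = 41.578 MPa
τ_m = K_s·8F_mD/(πd³) = 1.0587 × 60.927 = 64.502 MPa
Goodman: 1/n_f = τ_a/S_se + τ_m/S_su = 41.578/462 + 64.502/1230 = 0.09000 + 0.05244 = 0.14244
n_f = 1/0.14244 = 7.021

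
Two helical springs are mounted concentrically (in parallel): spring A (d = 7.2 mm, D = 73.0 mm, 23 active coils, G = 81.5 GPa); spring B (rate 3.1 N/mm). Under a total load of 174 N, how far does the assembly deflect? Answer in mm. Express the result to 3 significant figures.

k_A = Gd⁴/(8D³N_a) = (81.5×10³)(7.2⁴)/(8·73.0³·23) = 3.0599 N/mm
Parallel: k_eq = 3.0599 + 3.1 = 6.1599 N/mm
δ = F/k_eq = 174/6.1599 = 28.247 mm

28.2 mm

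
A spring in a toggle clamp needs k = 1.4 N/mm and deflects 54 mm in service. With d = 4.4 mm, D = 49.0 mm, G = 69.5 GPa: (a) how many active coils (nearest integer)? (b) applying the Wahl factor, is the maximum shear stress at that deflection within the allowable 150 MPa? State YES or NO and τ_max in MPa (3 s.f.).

N_a = Gd⁴/(8D³k) = (69.5×10³)(4.4⁴)/(8·49.0³·1.4) = 19.77 → N_a = 20
Actual rate k = Gd⁴/(8D³·20) = 1.3838 N/mm
Working load F = kδ = 1.3838·54 = 74.728 N
C = 49.0/4.4 = 11.1364; K_W = (4C−1)/(4C−4)+0.615/C = 1.1292
τ_max = K_W·8FD/(πd³) = 1.1292·109.46 = 123.61 MPa
τ_max ≤ 150 MPa → acceptable

(a) 20 coils; (b) YES, τ_max = 124 MPa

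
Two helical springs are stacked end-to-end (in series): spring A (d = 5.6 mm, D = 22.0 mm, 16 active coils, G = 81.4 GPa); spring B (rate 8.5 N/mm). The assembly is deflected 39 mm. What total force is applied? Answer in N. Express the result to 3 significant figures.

290 N

k_A = Gd⁴/(8D³N_a) = (81.4×10³)(5.6⁴)/(8·22.0³·16) = 58.735 N/mm
Series: 1/k_eq = 1/58.735 + 1/8.5 = 0.13467; k_eq = 7.4254 N/mm
F = k_eq·δ = 7.4254·39 = 289.59 N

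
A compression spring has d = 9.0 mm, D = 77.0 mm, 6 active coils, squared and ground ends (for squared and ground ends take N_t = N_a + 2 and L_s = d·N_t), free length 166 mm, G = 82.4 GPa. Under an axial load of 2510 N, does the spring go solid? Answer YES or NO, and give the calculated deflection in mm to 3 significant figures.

YES, δ = 102 mm

k = Gd⁴/(8D³N_a) = (82.4×10³)(9.0⁴)/(8·77.0³·6) = 24.671 N/mm
N_t = 8; L_s = 9.0·8 = 72 mm; δ_solid = L₀ − L_s = 166 − 72 = 94 mm
δ = F/k = 2510/24.671 = 101.74 mm
δ ≥ δ_solid → spring goes solid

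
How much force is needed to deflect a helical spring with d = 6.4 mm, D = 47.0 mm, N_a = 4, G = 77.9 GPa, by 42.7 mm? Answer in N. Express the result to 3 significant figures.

1680 N

k = Gd⁴/(8D³N_a) = (77.9×10³)(6.4⁴)/(8·47.0³·4) = 39.338 N/mm
F = k·δ = 39.338 × 42.7 = 1679.7 N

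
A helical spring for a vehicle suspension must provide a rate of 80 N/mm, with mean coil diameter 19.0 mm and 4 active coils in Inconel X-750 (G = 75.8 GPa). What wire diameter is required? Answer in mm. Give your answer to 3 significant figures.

d = (8D³N_a·k / G)^(1/4) = (8·19.0³·4·80 / (75.8×10³))^0.25
  = (231.65)^0.25 = 3.9013 mm

3.90 mm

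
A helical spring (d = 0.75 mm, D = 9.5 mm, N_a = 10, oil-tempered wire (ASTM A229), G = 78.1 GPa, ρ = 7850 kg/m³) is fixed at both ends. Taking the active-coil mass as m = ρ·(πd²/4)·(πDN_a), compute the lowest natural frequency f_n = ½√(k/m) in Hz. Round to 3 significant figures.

295 Hz

k = Gd⁴/(8D³N_a) = (78.1×10³)(0.75⁴)/(8·9.5³·10) = 0.36028 N/mm = 360.28 N/m
Wire length L = πDN_a = π·9.5·10 = 298.45 mm
m = ρ·(πd²/4)·L = 7850 × 0.44179×10⁻⁶ m² × 0.29845 m = 0.001035 kg
f_n = ½√(k/m) = 0.5·√(360.28/0.001035) = 0.5·√(3.4808e+05) = 294.99 Hz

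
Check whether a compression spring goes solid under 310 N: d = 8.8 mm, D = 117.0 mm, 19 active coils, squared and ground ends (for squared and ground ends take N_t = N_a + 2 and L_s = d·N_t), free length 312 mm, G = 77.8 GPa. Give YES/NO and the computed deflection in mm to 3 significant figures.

YES, δ = 162 mm

k = Gd⁴/(8D³N_a) = (77.8×10³)(8.8⁴)/(8·117.0³·19) = 1.9165 N/mm
N_t = 21; L_s = 8.8·21 = 184.8 mm; δ_solid = L₀ − L_s = 312 − 184.8 = 127.2 mm
δ = F/k = 310/1.9165 = 161.75 mm
δ ≥ δ_solid → spring goes solid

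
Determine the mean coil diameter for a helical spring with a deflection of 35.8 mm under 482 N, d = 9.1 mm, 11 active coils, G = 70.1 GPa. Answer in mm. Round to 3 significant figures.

Required rate k = F/δ = 482/35.8 = 13.464 N/mm
D = (Gd⁴/(8N_a·k))^(1/3) = (70.1×10³·9.1⁴/(8·11·13.464))^(1/3)
  = (405730)^(1/3) = 74.0308 mm

74.0 mm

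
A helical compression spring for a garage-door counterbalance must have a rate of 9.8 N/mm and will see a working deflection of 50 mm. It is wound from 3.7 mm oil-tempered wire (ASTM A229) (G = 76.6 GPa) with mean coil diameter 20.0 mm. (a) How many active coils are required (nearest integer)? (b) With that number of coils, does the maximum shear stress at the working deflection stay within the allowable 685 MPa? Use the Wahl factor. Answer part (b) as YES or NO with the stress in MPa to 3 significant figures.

(a) 23 coils; (b) YES, τ_max = 630 MPa

N_a = Gd⁴/(8D³k) = (76.6×10³)(3.7⁴)/(8·20.0³·9.8) = 22.89 → N_a = 23
Actual rate k = Gd⁴/(8D³·23) = 9.7528 N/mm
Working load F = kδ = 9.7528·50 = 487.64 N
C = 20.0/3.7 = 5.4054; K_W = (4C−1)/(4C−4)+0.615/C = 1.2840
τ_max = K_W·8FD/(πd³) = 1.2840·490.3 = 629.56 MPa
τ_max ≤ 685 MPa → acceptable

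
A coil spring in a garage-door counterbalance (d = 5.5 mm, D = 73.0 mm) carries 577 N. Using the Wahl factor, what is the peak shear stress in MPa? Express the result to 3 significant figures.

Spring index C = D/d = 73.0/5.5 = 13.2727
K_W = (4C−1)/(4C−4) + 0.615/C = 52.091/49.091 + 0.0463 = 1.1074
τ₀ = 8FD/(πd³) = 8·577·73.0/(π·5.5³) = 336968/522.68 = 644.69 MPa
τ_max = K·τ₀ = 1.1074 × 644.69 = 713.96 MPa

714 MPa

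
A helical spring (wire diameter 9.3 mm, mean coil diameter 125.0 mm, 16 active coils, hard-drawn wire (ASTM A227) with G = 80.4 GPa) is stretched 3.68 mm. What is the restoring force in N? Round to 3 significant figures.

k = Gd⁴/(8D³N_a) = (80.4×10³)(9.3⁴)/(8·125.0³·16) = 2.4057 N/mm
F = k·δ = 2.4057 × 3.68 = 8.8531 N

8.85 N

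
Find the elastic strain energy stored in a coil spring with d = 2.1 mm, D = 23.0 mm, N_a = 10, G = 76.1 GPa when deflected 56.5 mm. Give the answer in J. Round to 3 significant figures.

2.43 J

k = Gd⁴/(8D³N_a) = (76.1×10³)(2.1⁴)/(8·23.0³·10) = 1.5205 N/mm
U = ½kδ² = 0.5 × 1.5205 × 56.5² = 2426.9 N·mm = 2.4269 J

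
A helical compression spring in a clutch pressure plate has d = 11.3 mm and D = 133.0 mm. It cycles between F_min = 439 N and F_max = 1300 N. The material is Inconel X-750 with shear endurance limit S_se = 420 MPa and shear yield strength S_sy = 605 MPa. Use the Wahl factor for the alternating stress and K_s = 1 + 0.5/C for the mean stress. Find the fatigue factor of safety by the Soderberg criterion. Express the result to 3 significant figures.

C = D/d = 133.0/11.3 = 11.7699; K_W = (4C−1)/(4C−4)+0.615/C = 1.1219; K_s = 1+0.5/C = 1.0425
F_a = (F_max−F_min)/2 = 430.5 N; F_m = (F_max+F_min)/2 = 869.5 N
τ_a = K_W·8F_aD/(πd³) = 1.1219 × 101.05 = 113.37 MPa
τ_m = K_s·8F_mD/(πd³) = 1.0425 × 204.09 = 212.76 MPa
Soderberg: 1/n_f = τ_a/S_se + τ_m/S_sy = 113.37/420 + 212.76/605 = 0.26992 + 0.35167 = 0.62159
n_f = 1/0.62159 = 1.609

1.61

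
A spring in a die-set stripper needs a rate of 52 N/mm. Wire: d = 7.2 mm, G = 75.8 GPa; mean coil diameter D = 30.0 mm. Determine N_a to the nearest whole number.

18

N_a = Gd⁴/(8D³k) = (75.8×10³ × 7.2⁴)/(8 × 30.0³ × 52)
    = 2.03704e+08 / 1.1232e+07 = 18.14 → 18 coils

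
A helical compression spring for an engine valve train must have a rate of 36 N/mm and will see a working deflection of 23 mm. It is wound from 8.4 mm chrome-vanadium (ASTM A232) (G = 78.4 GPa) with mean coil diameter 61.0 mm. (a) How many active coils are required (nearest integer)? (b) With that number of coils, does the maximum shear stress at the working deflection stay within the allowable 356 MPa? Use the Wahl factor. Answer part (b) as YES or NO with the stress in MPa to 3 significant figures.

(a) 6 coils; (b) YES, τ_max = 260 MPa

N_a = Gd⁴/(8D³k) = (78.4×10³)(8.4⁴)/(8·61.0³·36) = 5.971 → N_a = 6
Actual rate k = Gd⁴/(8D³·6) = 35.826 N/mm
Working load F = kδ = 35.826·23 = 824.01 N
C = 61.0/8.4 = 7.2619; K_W = (4C−1)/(4C−4)+0.615/C = 1.2045
τ_max = K_W·8FD/(πd³) = 1.2045·215.95 = 260.11 MPa
τ_max ≤ 356 MPa → acceptable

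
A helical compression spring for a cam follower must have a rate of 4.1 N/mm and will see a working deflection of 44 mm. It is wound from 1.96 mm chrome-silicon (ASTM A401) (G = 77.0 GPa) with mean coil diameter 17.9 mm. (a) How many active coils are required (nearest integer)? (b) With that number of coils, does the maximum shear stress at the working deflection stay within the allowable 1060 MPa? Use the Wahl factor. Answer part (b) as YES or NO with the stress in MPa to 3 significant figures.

N_a = Gd⁴/(8D³k) = (77.0×10³)(1.96⁴)/(8·17.9³·4.1) = 6.041 → N_a = 6
Actual rate k = Gd⁴/(8D³·6) = 4.1278 N/mm
Working load F = kδ = 4.1278·44 = 181.62 N
C = 17.9/1.96 = 9.1327; K_W = (4C−1)/(4C−4)+0.615/C = 1.1596
τ_max = K_W·8FD/(πd³) = 1.1596·1099.5 = 1274.9 MPa
τ_max > 1060 MPa → exceeds allowable

(a) 6 coils; (b) NO, τ_max = 1270 MPa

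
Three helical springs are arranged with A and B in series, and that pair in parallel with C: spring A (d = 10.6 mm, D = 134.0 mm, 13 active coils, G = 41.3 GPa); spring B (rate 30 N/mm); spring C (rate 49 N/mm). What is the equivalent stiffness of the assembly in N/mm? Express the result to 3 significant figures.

50.9 N/mm

k_A = Gd⁴/(8D³N_a) = (41.3×10³)(10.6⁴)/(8·134.0³·13) = 2.0837 N/mm
Springs A,B series: k_AB = 1/(1/2.0837+1/30) = 1.9483 N/mm; parallel with C: k_eq = 1.9483+49 = 50.948 N/mm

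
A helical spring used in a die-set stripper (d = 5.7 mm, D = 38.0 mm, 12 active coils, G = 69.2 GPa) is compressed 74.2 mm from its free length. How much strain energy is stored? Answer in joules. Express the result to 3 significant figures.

k = Gd⁴/(8D³N_a) = (69.2×10³)(5.7⁴)/(8·38.0³·12) = 13.867 N/mm
U = ½kδ² = 0.5 × 13.867 × 74.2² = 38173 N·mm = 38.173 J

38.2 J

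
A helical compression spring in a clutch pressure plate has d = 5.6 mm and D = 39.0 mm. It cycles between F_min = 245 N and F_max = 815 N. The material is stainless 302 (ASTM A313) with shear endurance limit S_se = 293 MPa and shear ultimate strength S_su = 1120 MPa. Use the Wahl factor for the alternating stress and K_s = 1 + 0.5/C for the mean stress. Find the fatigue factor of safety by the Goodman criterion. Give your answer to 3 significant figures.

1.05

C = D/d = 39.0/5.6 = 6.9643; K_W = (4C−1)/(4C−4)+0.615/C = 1.2141; K_s = 1+0.5/C = 1.0718
F_a = (F_max−F_min)/2 = 285 N; F_m = (F_max+F_min)/2 = 530 N
τ_a = K_W·8F_aD/(πd³) = 1.2141 × 161.17 = 195.67 MPa
τ_m = K_s·8F_mD/(πd³) = 1.0718 × 299.72 = 321.24 MPa
Goodman: 1/n_f = τ_a/S_se + τ_m/S_su = 195.67/293 + 321.24/1120 = 0.66782 + 0.28682 = 0.95464
n_f = 1/0.95464 = 1.048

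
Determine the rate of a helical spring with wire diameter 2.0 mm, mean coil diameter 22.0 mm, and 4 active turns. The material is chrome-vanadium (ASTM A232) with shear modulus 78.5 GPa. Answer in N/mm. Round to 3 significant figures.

k = Gd⁴/(8D³N_a) = (78.5×10³ × 2.0⁴) / (8 × 22.0³ × 4)
  = 1.256e+06 / 340736 = 3.6861 N/mm

3.69 N/mm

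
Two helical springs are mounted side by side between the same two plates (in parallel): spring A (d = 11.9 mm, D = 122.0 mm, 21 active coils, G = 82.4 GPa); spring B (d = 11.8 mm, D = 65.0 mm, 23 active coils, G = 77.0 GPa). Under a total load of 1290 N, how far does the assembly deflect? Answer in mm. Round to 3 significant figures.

k_A = Gd⁴/(8D³N_a) = (82.4×10³)(11.9⁴)/(8·122.0³·21) = 5.4166 N/mm
k_B = Gd⁴/(8D³N_a) = (77.0×10³)(11.8⁴)/(8·65.0³·23) = 29.543 N/mm
Parallel: k_eq = 5.4166 + 29.543 = 34.96 N/mm
δ = F/k_eq = 1290/34.96 = 36.899 mm

36.9 mm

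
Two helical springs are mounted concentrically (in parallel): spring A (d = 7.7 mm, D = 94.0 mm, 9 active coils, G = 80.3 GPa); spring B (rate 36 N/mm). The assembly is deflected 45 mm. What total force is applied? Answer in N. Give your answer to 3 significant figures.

k_A = Gd⁴/(8D³N_a) = (80.3×10³)(7.7⁴)/(8·94.0³·9) = 4.7202 N/mm
Parallel: k_eq = 4.7202 + 36 = 40.72 N/mm
F = k_eq·δ = 40.72·45 = 1832.4 N

1830 N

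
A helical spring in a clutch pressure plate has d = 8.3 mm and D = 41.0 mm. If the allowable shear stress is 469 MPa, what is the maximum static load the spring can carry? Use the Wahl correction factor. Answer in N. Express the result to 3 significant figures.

C = D/d = 41.0/8.3 = 4.9398
K_W = (4C−1)/(4C−4) + 0.615/C = 18.759/15.759 + 0.1245 = 1.3149
τ_max = K·8FD/(πd³) → F_max = τ_allow·πd³/(8DK)
F_max = 469·π·8.3³/(8·41.0·1.3149) = 8.4247e+05/431.28 = 1953.4 N

1950 N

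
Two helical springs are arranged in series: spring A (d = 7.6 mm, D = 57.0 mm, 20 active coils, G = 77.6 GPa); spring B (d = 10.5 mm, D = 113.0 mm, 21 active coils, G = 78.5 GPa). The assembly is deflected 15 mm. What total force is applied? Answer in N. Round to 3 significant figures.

40.7 N

k_A = Gd⁴/(8D³N_a) = (77.6×10³)(7.6⁴)/(8·57.0³·20) = 8.7372 N/mm
k_B = Gd⁴/(8D³N_a) = (78.5×10³)(10.5⁴)/(8·113.0³·21) = 3.9362 N/mm
Series: 1/k_eq = 1/8.7372 + 1/3.9362 = 0.3685; k_eq = 2.7137 N/mm
F = k_eq·δ = 2.7137·15 = 40.705 N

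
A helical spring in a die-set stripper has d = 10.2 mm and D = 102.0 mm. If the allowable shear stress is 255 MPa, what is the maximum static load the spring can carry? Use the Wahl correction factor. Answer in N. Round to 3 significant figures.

910 N

C = D/d = 102.0/10.2 = 10.0000
K_W = (4C−1)/(4C−4) + 0.615/C = 39.000/36.000 + 0.0615 = 1.1448
τ_max = K·8FD/(πd³) → F_max = τ_allow·πd³/(8DK)
F_max = 255·π·10.2³/(8·102.0·1.1448) = 8.5014e+05/934.18 = 910.04 N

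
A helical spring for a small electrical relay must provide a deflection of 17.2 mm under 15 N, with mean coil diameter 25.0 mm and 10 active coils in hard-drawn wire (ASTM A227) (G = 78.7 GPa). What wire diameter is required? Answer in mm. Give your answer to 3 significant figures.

Required rate k = F/δ = 15/17.2 = 0.87209 N/mm
d = (8D³N_a·k / G)^(1/4) = (8·25.0³·10·0.87209 / (78.7×10³))^0.25
  = (13.852)^0.25 = 1.9292 mm

1.93 mm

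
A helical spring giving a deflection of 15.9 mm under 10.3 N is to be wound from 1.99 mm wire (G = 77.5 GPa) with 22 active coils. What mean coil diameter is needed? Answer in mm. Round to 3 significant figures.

22.0 mm

Required rate k = F/δ = 10.3/15.9 = 0.6478 N/mm
D = (Gd⁴/(8N_a·k))^(1/3) = (77.5×10³·1.99⁴/(8·22·0.6478))^(1/3)
  = (10660.1)^(1/3) = 22.0083 mm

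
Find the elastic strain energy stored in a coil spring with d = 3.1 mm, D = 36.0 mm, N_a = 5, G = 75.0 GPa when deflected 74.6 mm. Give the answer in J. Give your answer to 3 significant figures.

10.3 J

k = Gd⁴/(8D³N_a) = (75.0×10³)(3.1⁴)/(8·36.0³·5) = 3.7114 N/mm
U = ½kδ² = 0.5 × 3.7114 × 74.6² = 10327 N·mm = 10.327 J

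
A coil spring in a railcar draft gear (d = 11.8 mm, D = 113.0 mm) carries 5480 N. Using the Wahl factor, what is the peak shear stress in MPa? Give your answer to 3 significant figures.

Spring index C = D/d = 113.0/11.8 = 9.5763
K_W = (4C−1)/(4C−4) + 0.615/C = 37.305/34.305 + 0.0642 = 1.1517
τ₀ = 8FD/(πd³) = 8·5480·113.0/(π·11.8³) = 4.95392e+06/5161.7 = 959.74 MPa
τ_max = K·τ₀ = 1.1517 × 959.74 = 1105.3 MPa

1110 MPa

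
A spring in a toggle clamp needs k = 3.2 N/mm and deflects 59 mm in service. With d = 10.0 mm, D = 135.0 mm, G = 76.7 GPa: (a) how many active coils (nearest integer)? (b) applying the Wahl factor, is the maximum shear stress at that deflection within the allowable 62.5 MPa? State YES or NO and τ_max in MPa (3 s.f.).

N_a = Gd⁴/(8D³k) = (76.7×10³)(10.0⁴)/(8·135.0³·3.2) = 12.18 → N_a = 12
Actual rate k = Gd⁴/(8D³·12) = 3.2473 N/mm
Working load F = kδ = 3.2473·59 = 191.59 N
C = 135.0/10.0 = 13.5000; K_W = (4C−1)/(4C−4)+0.615/C = 1.1056
τ_max = K_W·8FD/(πd³) = 1.1056·65.864 = 72.816 MPa
τ_max > 62.5 MPa → exceeds allowable

(a) 12 coils; (b) NO, τ_max = 72.8 MPa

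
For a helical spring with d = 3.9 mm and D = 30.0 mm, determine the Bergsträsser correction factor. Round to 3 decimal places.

1.180

C = D/d = 30.0/3.9 = 7.6923
K_B = (4C+2)/(4C−3) = 32.769/27.769 = 1.1801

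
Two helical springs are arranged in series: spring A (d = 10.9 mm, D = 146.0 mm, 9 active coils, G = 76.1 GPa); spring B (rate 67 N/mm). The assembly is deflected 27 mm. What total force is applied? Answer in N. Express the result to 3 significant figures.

121 N

k_A = Gd⁴/(8D³N_a) = (76.1×10³)(10.9⁴)/(8·146.0³·9) = 4.794 N/mm
Series: 1/k_eq = 1/4.794 + 1/67 = 0.22352; k_eq = 4.4739 N/mm
F = k_eq·δ = 4.4739·27 = 120.8 N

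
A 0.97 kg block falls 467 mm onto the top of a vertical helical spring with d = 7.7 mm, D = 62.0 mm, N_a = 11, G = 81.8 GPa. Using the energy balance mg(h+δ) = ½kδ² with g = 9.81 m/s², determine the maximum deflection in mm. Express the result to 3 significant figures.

26.2 mm

k = Gd⁴/(8D³N_a) = (81.8×10³)(7.7⁴)/(8·62.0³·11) = 13.711 N/mm
W = mg = 0.97 × 9.81 = 9.5157 N
½kδ² − Wδ − Wh = 0 → δ = (W + √(W² + 2kWh))/k
δ = (9.5157 + √(90.549 + 121856))/13.711 = (9.5157 + 349.21)/13.711 = 26.164 mm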